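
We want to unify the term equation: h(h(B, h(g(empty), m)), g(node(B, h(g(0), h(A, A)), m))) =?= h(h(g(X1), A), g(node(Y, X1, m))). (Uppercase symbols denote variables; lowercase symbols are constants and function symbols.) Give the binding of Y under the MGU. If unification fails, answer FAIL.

g(h(g(0), h(h(g(empty), m), h(g(empty), m))))

Decompose h/2: h(B, h(g(empty), m)) =?= h(g(X1), A),  g(node(B, h(g(0), h(A, A)), m)) =?= g(node(Y, X1, m)).
Decompose h/2: B =?= g(X1),  h(g(empty), m) =?= A.
Bind B := g(X1); substituting into the one remaining equation that mentions B gives: g(node(g(X1), h(g(0), h(A, A)), m)) =?= g(node(Y, X1, m)).
Bind A := h(g(empty), m); substituting into the remaining equation gives: g(node(g(X1), h(g(0), h(h(g(empty), m), h(g(empty), m))), m)) =?= g(node(Y, X1, m)).
Decompose g/1: node(g(X1), h(g(0), h(h(g(empty), m), h(g(empty), m))), m) =?= node(Y, X1, m).
Decompose node/3: g(X1) =?= Y,  h(g(0), h(h(g(empty), m), h(g(empty), m))) =?= X1,  m =?= m.
Bind Y := g(X1); no other remaining equation mentions Y.
Bind X1 := h(g(0), h(h(g(empty), m), h(g(empty), m))); no other remaining equation mentions X1. Substituting into the earlier bindings gives B := g(h(g(0), h(h(g(empty), m), h(g(empty), m)))), Y := g(h(g(0), h(h(g(empty), m), h(g(empty), m)))).
Delete trivial equation m =?= m.
MGU = { B -> g(h(g(0), h(h(g(empty), m), h(g(empty), m)))), A -> h(g(empty), m), Y -> g(h(g(0), h(h(g(empty), m), h(g(empty), m)))), X1 -> h(g(0), h(h(g(empty), m), h(g(empty), m))) }, so Y -> g(h(g(0), h(h(g(empty), m), h(g(empty), m)))).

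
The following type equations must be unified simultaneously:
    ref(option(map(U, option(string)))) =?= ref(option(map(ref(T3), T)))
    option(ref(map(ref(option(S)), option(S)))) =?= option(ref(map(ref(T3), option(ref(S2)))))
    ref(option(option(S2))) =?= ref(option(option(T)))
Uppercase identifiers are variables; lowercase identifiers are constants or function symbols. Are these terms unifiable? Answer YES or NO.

Decompose ref/1: option(map(U, option(string))) =?= option(map(ref(T3), T)).
Decompose option/1: map(U, option(string)) =?= map(ref(T3), T).
Decompose map/2: U =?= ref(T3),  option(string) =?= T.
Bind U := ref(T3); no other remaining equation mentions U.
Bind T := option(string); substituting into the one remaining equation that mentions T gives: ref(option(option(S2))) =?= ref(option(option(option(string)))).
Decompose option/1: ref(map(ref(option(S)), option(S))) =?= ref(map(ref(T3), option(ref(S2)))).
Decompose ref/1: map(ref(option(S)), option(S)) =?= map(ref(T3), option(ref(S2))).
Decompose map/2: ref(option(S)) =?= ref(T3),  option(S) =?= option(ref(S2)).
Decompose ref/1: option(S) =?= T3.
Bind T3 := option(S); no other remaining equation mentions T3. Substituting into the earlier binding gives U := ref(option(S)).
Decompose option/1: S =?= ref(S2).
Bind S := ref(S2); no other remaining equation mentions S. Substituting into the earlier bindings gives U := ref(option(ref(S2))), T3 := option(ref(S2)).
Decompose ref/1: option(option(S2)) =?= option(option(option(string))).
Decompose option/1: option(S2) =?= option(option(string)).
Decompose option/1: S2 =?= option(string).
Bind S2 := option(string). Substituting into the earlier bindings gives U := ref(option(ref(option(string)))), T3 := option(ref(option(string))), S := ref(option(string)).
No equations remain and no clash or occurs-check failure arose, so a unifier exists.

YES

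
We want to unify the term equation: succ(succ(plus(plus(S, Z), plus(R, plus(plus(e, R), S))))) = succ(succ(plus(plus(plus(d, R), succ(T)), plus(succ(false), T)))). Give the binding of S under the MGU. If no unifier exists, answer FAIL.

plus(d, succ(false))

Decompose succ/1: succ(plus(plus(S, Z), plus(R, plus(plus(e, R), S)))) = succ(plus(plus(plus(d, R), succ(T)), plus(succ(false), T))).
Decompose succ/1: plus(plus(S, Z), plus(R, plus(plus(e, R), S))) = plus(plus(plus(d, R), succ(T)), plus(succ(false), T)).
Decompose plus/2: plus(S, Z) = plus(plus(d, R), succ(T)),  plus(R, plus(plus(e, R), S)) = plus(succ(false), T).
Decompose plus/2: S = plus(d, R),  Z = succ(T).
Bind S := plus(d, R); substituting into the one remaining equation that mentions S gives: plus(R, plus(plus(e, R), plus(d, R))) = plus(succ(false), T).
Bind Z := succ(T); no other remaining equation mentions Z.
Decompose plus/2: R = succ(false),  plus(plus(e, R), plus(d, R)) = T.
Bind R := succ(false); substituting into the remaining equation gives: plus(plus(e, succ(false)), plus(d, succ(false))) = T. Substituting into the earlier binding gives S := plus(d, succ(false)).
Bind T := plus(plus(e, succ(false)), plus(d, succ(false))). Substituting into the earlier binding gives Z := succ(plus(plus(e, succ(false)), plus(d, succ(false)))).
MGU = { S ↦ plus(d, succ(false)), Z ↦ succ(plus(plus(e, succ(false)), plus(d, succ(false)))), R ↦ succ(false), T ↦ plus(plus(e, succ(false)), plus(d, succ(false))) }, so S ↦ plus(d, succ(false)).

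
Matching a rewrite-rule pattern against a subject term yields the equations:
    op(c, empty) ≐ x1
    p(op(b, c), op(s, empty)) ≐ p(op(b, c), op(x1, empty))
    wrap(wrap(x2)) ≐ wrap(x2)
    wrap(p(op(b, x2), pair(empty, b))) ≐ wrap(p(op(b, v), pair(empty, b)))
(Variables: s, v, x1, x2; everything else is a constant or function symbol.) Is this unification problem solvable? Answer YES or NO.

Bind x1 := op(c, empty); substituting into the one remaining equation that mentions x1 gives: p(op(b, c), op(s, empty)) ≐ p(op(b, c), op(op(c, empty), empty)).
Decompose p/2: op(b, c) ≐ op(b, c),  op(s, empty) ≐ op(op(c, empty), empty).
Delete trivial equation op(b, c) ≐ op(b, c).
Decompose op/2: s ≐ op(c, empty),  empty ≐ empty.
Bind s := op(c, empty); no other remaining equation mentions s.
Delete trivial equation empty ≐ empty.
Decompose wrap/1: wrap(x2) ≐ x2.
Occurs check fails: x2 occurs in wrap(x2); the equation x2 ≐ wrap(x2) has no finite solution.

NO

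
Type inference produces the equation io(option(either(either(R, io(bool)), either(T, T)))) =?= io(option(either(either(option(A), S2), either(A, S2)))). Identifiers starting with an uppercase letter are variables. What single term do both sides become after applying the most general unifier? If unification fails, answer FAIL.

io(option(either(either(option(io(bool)), io(bool)), either(io(bool), io(bool)))))

Decompose io/1: option(either(either(R, io(bool)), either(T, T))) =?= option(either(either(option(A), S2), either(A, S2))).
Decompose option/1: either(either(R, io(bool)), either(T, T)) =?= either(either(option(A), S2), either(A, S2)).
Decompose either/2: either(R, io(bool)) =?= either(option(A), S2),  either(T, T) =?= either(A, S2).
Decompose either/2: R =?= option(A),  io(bool) =?= S2.
Bind R := option(A); no other remaining equation mentions R.
Bind S2 := io(bool); substituting into the remaining equation gives: either(T, T) =?= either(A, io(bool)).
Decompose either/2: T =?= A,  T =?= io(bool).
Bind T := A; substituting into the remaining equation gives: A =?= io(bool).
Bind A := io(bool). Substituting into the earlier bindings gives R := option(io(bool)), T := io(bool).
Applying the MGU to either side gives io(option(either(either(option(io(bool)), io(bool)), either(io(bool), io(bool))))).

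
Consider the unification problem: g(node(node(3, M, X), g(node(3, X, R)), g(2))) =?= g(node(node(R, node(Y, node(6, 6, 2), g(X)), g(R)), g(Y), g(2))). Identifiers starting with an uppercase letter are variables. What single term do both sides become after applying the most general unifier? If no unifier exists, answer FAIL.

g(node(node(3, node(node(3, g(3), 3), node(6, 6, 2), g(g(3))), g(3)), g(node(3, g(3), 3)), g(2)))

Decompose g/1: node(node(3, M, X), g(node(3, X, R)), g(2)) =?= node(node(R, node(Y, node(6, 6, 2), g(X)), g(R)), g(Y), g(2)).
Decompose node/3: node(3, M, X) =?= node(R, node(Y, node(6, 6, 2), g(X)), g(R)),  g(node(3, X, R)) =?= g(Y),  g(2) =?= g(2).
Decompose node/3: 3 =?= R,  M =?= node(Y, node(6, 6, 2), g(X)),  X =?= g(R).
Bind R := 3; substituting into the 2 remaining equations that mention R gives: X =?= g(3),  g(node(3, X, 3)) =?= g(Y).
Bind M := node(Y, node(6, 6, 2), g(X)); no other remaining equation mentions M.
Bind X := g(3); substituting into the one remaining equation that mentions X gives: g(node(3, g(3), 3)) =?= g(Y). Substituting into the earlier binding gives M := node(Y, node(6, 6, 2), g(g(3))).
Decompose g/1: node(3, g(3), 3) =?= Y.
Bind Y := node(3, g(3), 3); no other remaining equation mentions Y. Substituting into the earlier binding gives M := node(node(3, g(3), 3), node(6, 6, 2), g(g(3))).
Delete trivial equation g(2) =?= g(2).
Applying the MGU to either side gives g(node(node(3, node(node(3, g(3), 3), node(6, 6, 2), g(g(3))), g(3)), g(node(3, g(3), 3)), g(2))).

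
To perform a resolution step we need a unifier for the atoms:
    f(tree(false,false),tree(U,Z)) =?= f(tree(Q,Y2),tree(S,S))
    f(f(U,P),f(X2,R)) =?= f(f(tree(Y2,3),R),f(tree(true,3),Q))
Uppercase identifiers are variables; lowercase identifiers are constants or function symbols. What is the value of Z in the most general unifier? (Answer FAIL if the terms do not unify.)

tree(false,3)

Decompose f/2: tree(false,false) =?= tree(Q,Y2),  tree(U,Z) =?= tree(S,S).
Decompose tree/2: false =?= Q,  false =?= Y2.
Bind Q := false; substituting into the one remaining equation that mentions Q gives: f(f(U,P),f(X2,R)) =?= f(f(tree(Y2,3),R),f(tree(true,3),false)).
Bind Y2 := false; substituting into the one remaining equation that mentions Y2 gives: f(f(U,P),f(X2,R)) =?= f(f(tree(false,3),R),f(tree(true,3),false)).
Decompose tree/2: U =?= S,  Z =?= S.
Bind U := S; substituting into the one remaining equation that mentions U gives: f(f(S,P),f(X2,R)) =?= f(f(tree(false,3),R),f(tree(true,3),false)).
Bind Z := S; no other remaining equation mentions Z.
Decompose f/2: f(S,P) =?= f(tree(false,3),R),  f(X2,R) =?= f(tree(true,3),false).
Decompose f/2: S =?= tree(false,3),  P =?= R.
Bind S := tree(false,3); no other remaining equation mentions S. Substituting into the earlier bindings gives U := tree(false,3), Z := tree(false,3).
Bind P := R; no other remaining equation mentions P.
Decompose f/2: X2 =?= tree(true,3),  R =?= false.
Bind X2 := tree(true,3); no other remaining equation mentions X2.
Bind R := false. Substituting into the earlier binding gives P := false.
MGU = { Q := false, Y2 := false, U := tree(false,3), Z := tree(false,3), S := tree(false,3), P := false, X2 := tree(true,3), R := false }, so Z := tree(false,3).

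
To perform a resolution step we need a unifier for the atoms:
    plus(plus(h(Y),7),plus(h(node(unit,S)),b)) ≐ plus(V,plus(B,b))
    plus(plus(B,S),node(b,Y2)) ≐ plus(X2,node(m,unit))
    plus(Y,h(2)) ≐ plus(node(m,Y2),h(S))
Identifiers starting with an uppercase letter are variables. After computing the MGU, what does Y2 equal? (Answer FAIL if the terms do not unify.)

FAIL

Decompose plus/2: plus(h(Y),7) ≐ V,  plus(h(node(unit,S)),b) ≐ plus(B,b).
Bind V := plus(h(Y),7); no other remaining equation mentions V.
Decompose plus/2: h(node(unit,S)) ≐ B,  b ≐ b.
Bind B := h(node(unit,S)); substituting into the one remaining equation that mentions B gives: plus(plus(h(node(unit,S)),S),node(b,Y2)) ≐ plus(X2,node(m,unit)).
Delete trivial equation b ≐ b.
Decompose plus/2: plus(h(node(unit,S)),S) ≐ X2,  node(b,Y2) ≐ node(m,unit).
Bind X2 := plus(h(node(unit,S)),S); no other remaining equation mentions X2.
Decompose node/2: b ≐ m,  Y2 ≐ unit.
Clash: constants b and m differ; no unifier exists.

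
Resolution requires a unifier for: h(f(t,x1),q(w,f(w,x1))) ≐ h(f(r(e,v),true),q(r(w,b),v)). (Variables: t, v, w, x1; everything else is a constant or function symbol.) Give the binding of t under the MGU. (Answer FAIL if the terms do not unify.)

Decompose h/2: f(t,x1) ≐ f(r(e,v),true),  q(w,f(w,x1)) ≐ q(r(w,b),v).
Decompose f/2: t ≐ r(e,v),  x1 ≐ true.
Bind t := r(e,v); no other remaining equation mentions t.
Bind x1 := true; substituting into the remaining equation gives: q(w,f(w,true)) ≐ q(r(w,b),v).
Decompose q/2: w ≐ r(w,b),  f(w,true) ≐ v.
Occurs check fails: w occurs in r(w,b); the equation w ≐ r(w,b) has no finite solution.

FAIL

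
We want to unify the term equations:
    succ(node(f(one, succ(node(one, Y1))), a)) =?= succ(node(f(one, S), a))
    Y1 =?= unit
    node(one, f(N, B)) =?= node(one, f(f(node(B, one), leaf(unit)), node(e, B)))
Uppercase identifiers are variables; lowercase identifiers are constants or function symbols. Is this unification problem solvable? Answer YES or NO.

NO

Decompose succ/1: node(f(one, succ(node(one, Y1))), a) =?= node(f(one, S), a).
Decompose node/2: f(one, succ(node(one, Y1))) =?= f(one, S),  a =?= a.
Decompose f/2: one =?= one,  succ(node(one, Y1)) =?= S.
Delete trivial equation one =?= one.
Bind S := succ(node(one, Y1)); no other remaining equation mentions S.
Delete trivial equation a =?= a.
Bind Y1 := unit; no other remaining equation mentions Y1. Substituting into the earlier binding gives S := succ(node(one, unit)).
Decompose node/2: one =?= one,  f(N, B) =?= f(f(node(B, one), leaf(unit)), node(e, B)).
Delete trivial equation one =?= one.
Decompose f/2: N =?= f(node(B, one), leaf(unit)),  B =?= node(e, B).
Bind N := f(node(B, one), leaf(unit)); no other remaining equation mentions N.
Occurs check fails: B occurs in node(e, B); the equation B =?= node(e, B) has no finite solution.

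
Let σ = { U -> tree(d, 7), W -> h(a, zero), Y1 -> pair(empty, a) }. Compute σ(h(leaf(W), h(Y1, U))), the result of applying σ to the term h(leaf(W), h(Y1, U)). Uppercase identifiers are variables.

Replace each occurrence of U with tree(d, 7).
Replace each occurrence of W with h(a, zero).
Replace each occurrence of Y1 with pair(empty, a).
Result: h(leaf(h(a, zero)), h(pair(empty, a), tree(d, 7))).

h(leaf(h(a, zero)), h(pair(empty, a), tree(d, 7)))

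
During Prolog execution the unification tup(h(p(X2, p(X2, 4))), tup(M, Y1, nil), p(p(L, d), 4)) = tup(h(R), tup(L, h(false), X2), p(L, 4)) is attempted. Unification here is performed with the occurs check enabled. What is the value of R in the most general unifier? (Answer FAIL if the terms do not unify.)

FAIL

Decompose tup/3: h(p(X2, p(X2, 4))) = h(R),  tup(M, Y1, nil) = tup(L, h(false), X2),  p(p(L, d), 4) = p(L, 4).
Decompose h/1: p(X2, p(X2, 4)) = R.
Bind R := p(X2, p(X2, 4)); no other remaining equation mentions R.
Decompose tup/3: M = L,  Y1 = h(false),  nil = X2.
Bind M := L; no other remaining equation mentions M.
Bind Y1 := h(false); no other remaining equation mentions Y1.
Bind X2 := nil; no other remaining equation mentions X2. Substituting into the earlier binding gives R := p(nil, p(nil, 4)).
Decompose p/2: p(L, d) = L,  4 = 4.
Occurs check fails: L occurs in p(L, d); the equation L = p(L, d) has no finite solution.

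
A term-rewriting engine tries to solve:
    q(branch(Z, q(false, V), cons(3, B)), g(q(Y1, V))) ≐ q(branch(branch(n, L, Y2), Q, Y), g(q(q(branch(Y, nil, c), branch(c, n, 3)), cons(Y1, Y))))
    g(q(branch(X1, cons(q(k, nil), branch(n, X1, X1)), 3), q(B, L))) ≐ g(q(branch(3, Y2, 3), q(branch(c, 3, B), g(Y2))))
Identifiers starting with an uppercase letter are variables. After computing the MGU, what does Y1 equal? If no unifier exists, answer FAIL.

FAIL

Decompose q/2: branch(Z, q(false, V), cons(3, B)) ≐ branch(branch(n, L, Y2), Q, Y),  g(q(Y1, V)) ≐ g(q(q(branch(Y, nil, c), branch(c, n, 3)), cons(Y1, Y))).
Decompose branch/3: Z ≐ branch(n, L, Y2),  q(false, V) ≐ Q,  cons(3, B) ≐ Y.
Bind Z := branch(n, L, Y2); no other remaining equation mentions Z.
Bind Q := q(false, V); no other remaining equation mentions Q.
Bind Y := cons(3, B); substituting into the one remaining equation that mentions Y gives: g(q(Y1, V)) ≐ g(q(q(branch(cons(3, B), nil, c), branch(c, n, 3)), cons(Y1, cons(3, B)))).
Decompose g/1: q(Y1, V) ≐ q(q(branch(cons(3, B), nil, c), branch(c, n, 3)), cons(Y1, cons(3, B))).
Decompose q/2: Y1 ≐ q(branch(cons(3, B), nil, c), branch(c, n, 3)),  V ≐ cons(Y1, cons(3, B)).
Bind Y1 := q(branch(cons(3, B), nil, c), branch(c, n, 3)); substituting into the one remaining equation that mentions Y1 gives: V ≐ cons(q(branch(cons(3, B), nil, c), branch(c, n, 3)), cons(3, B)).
Bind V := cons(q(branch(cons(3, B), nil, c), branch(c, n, 3)), cons(3, B)); no other remaining equation mentions V. Substituting into the earlier binding gives Q := q(false, cons(q(branch(cons(3, B), nil, c), branch(c, n, 3)), cons(3, B))).
Decompose g/1: q(branch(X1, cons(q(k, nil), branch(n, X1, X1)), 3), q(B, L)) ≐ q(branch(3, Y2, 3), q(branch(c, 3, B), g(Y2))).
Decompose q/2: branch(X1, cons(q(k, nil), branch(n, X1, X1)), 3) ≐ branch(3, Y2, 3),  q(B, L) ≐ q(branch(c, 3, B), g(Y2)).
Decompose branch/3: X1 ≐ 3,  cons(q(k, nil), branch(n, X1, X1)) ≐ Y2,  3 ≐ 3.
Bind X1 := 3; substituting into the one remaining equation that mentions X1 gives: cons(q(k, nil), branch(n, 3, 3)) ≐ Y2.
Bind Y2 := cons(q(k, nil), branch(n, 3, 3)); substituting into the one remaining equation that mentions Y2 gives: q(B, L) ≐ q(branch(c, 3, B), g(cons(q(k, nil), branch(n, 3, 3)))). Substituting into the earlier binding gives Z := branch(n, L, cons(q(k, nil), branch(n, 3, 3))).
Delete trivial equation 3 ≐ 3.
Decompose q/2: B ≐ branch(c, 3, B),  L ≐ g(cons(q(k, nil), branch(n, 3, 3))).
Occurs check fails: B occurs in branch(c, 3, B); the equation B ≐ branch(c, 3, B) has no finite solution.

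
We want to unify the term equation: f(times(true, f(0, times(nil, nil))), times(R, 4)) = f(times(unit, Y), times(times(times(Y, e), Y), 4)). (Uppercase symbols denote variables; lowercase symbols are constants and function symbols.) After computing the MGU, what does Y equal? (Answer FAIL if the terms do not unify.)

Decompose f/2: times(true, f(0, times(nil, nil))) = times(unit, Y),  times(R, 4) = times(times(times(Y, e), Y), 4).
Decompose times/2: true = unit,  f(0, times(nil, nil)) = Y.
Clash: constants true and unit differ; no unifier exists.

FAIL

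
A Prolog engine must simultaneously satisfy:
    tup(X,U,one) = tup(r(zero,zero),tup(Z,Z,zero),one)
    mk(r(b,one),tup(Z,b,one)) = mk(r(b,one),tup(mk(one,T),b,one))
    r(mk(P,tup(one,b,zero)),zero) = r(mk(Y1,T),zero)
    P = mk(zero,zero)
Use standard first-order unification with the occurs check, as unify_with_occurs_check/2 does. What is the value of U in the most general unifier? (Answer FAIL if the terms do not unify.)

tup(mk(one,tup(one,b,zero)),mk(one,tup(one,b,zero)),zero)

Decompose tup/3: X = r(zero,zero),  U = tup(Z,Z,zero),  one = one.
Bind X := r(zero,zero); no other remaining equation mentions X.
Bind U := tup(Z,Z,zero); no other remaining equation mentions U.
Delete trivial equation one = one.
Decompose mk/2: r(b,one) = r(b,one),  tup(Z,b,one) = tup(mk(one,T),b,one).
Delete trivial equation r(b,one) = r(b,one).
Decompose tup/3: Z = mk(one,T),  b = b,  one = one.
Bind Z := mk(one,T); no other remaining equation mentions Z. Substituting into the earlier binding gives U := tup(mk(one,T),mk(one,T),zero).
Delete trivial equation b = b.
Delete trivial equation one = one.
Decompose r/2: mk(P,tup(one,b,zero)) = mk(Y1,T),  zero = zero.
Decompose mk/2: P = Y1,  tup(one,b,zero) = T.
Bind P := Y1; substituting into the one remaining equation that mentions P gives: Y1 = mk(zero,zero).
Bind T := tup(one,b,zero); no other remaining equation mentions T. Substituting into the earlier bindings gives U := tup(mk(one,tup(one,b,zero)),mk(one,tup(one,b,zero)),zero), Z := mk(one,tup(one,b,zero)).
Delete trivial equation zero = zero.
Bind Y1 := mk(zero,zero). Substituting into the earlier binding gives P := mk(zero,zero).
MGU = { X ↦ r(zero,zero), U ↦ tup(mk(one,tup(one,b,zero)),mk(one,tup(one,b,zero)),zero), Z ↦ mk(one,tup(one,b,zero)), P ↦ mk(zero,zero), T ↦ tup(one,b,zero), Y1 ↦ mk(zero,zero) }, so U ↦ tup(mk(one,tup(one,b,zero)),mk(one,tup(one,b,zero)),zero).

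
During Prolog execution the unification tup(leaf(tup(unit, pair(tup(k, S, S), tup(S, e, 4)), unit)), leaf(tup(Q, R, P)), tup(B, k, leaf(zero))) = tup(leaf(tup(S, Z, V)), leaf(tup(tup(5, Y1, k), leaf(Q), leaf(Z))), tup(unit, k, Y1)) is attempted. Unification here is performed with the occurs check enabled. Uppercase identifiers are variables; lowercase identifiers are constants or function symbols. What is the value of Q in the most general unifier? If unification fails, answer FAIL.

tup(5, leaf(zero), k)

Decompose tup/3: leaf(tup(unit, pair(tup(k, S, S), tup(S, e, 4)), unit)) = leaf(tup(S, Z, V)),  leaf(tup(Q, R, P)) = leaf(tup(tup(5, Y1, k), leaf(Q), leaf(Z))),  tup(B, k, leaf(zero)) = tup(unit, k, Y1).
Decompose leaf/1: tup(unit, pair(tup(k, S, S), tup(S, e, 4)), unit) = tup(S, Z, V).
Decompose tup/3: unit = S,  pair(tup(k, S, S), tup(S, e, 4)) = Z,  unit = V.
Bind S := unit; substituting into the one remaining equation that mentions S gives: pair(tup(k, unit, unit), tup(unit, e, 4)) = Z.
Bind Z := pair(tup(k, unit, unit), tup(unit, e, 4)); substituting into the one remaining equation that mentions Z gives: leaf(tup(Q, R, P)) = leaf(tup(tup(5, Y1, k), leaf(Q), leaf(pair(tup(k, unit, unit), tup(unit, e, 4))))).
Bind V := unit; no other remaining equation mentions V.
Decompose leaf/1: tup(Q, R, P) = tup(tup(5, Y1, k), leaf(Q), leaf(pair(tup(k, unit, unit), tup(unit, e, 4)))).
Decompose tup/3: Q = tup(5, Y1, k),  R = leaf(Q),  P = leaf(pair(tup(k, unit, unit), tup(unit, e, 4))).
Bind Q := tup(5, Y1, k); substituting into the one remaining equation that mentions Q gives: R = leaf(tup(5, Y1, k)).
Bind R := leaf(tup(5, Y1, k)); no other remaining equation mentions R.
Bind P := leaf(pair(tup(k, unit, unit), tup(unit, e, 4))); no other remaining equation mentions P.
Decompose tup/3: B = unit,  k = k,  leaf(zero) = Y1.
Bind B := unit; no other remaining equation mentions B.
Delete trivial equation k = k.
Bind Y1 := leaf(zero). Substituting into the earlier bindings gives Q := tup(5, leaf(zero), k), R := leaf(tup(5, leaf(zero), k)).
MGU = { S ↦ unit, Z ↦ pair(tup(k, unit, unit), tup(unit, e, 4)), V ↦ unit, Q ↦ tup(5, leaf(zero), k), R ↦ leaf(tup(5, leaf(zero), k)), P ↦ leaf(pair(tup(k, unit, unit), tup(unit, e, 4))), B ↦ unit, Y1 ↦ leaf(zero) }, so Q ↦ tup(5, leaf(zero), k).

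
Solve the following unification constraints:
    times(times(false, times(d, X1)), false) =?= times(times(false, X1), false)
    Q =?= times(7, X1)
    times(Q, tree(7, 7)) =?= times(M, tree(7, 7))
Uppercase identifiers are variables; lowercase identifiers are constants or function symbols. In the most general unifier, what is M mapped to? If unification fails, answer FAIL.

Decompose times/2: times(false, times(d, X1)) =?= times(false, X1),  false =?= false.
Decompose times/2: false =?= false,  times(d, X1) =?= X1.
Delete trivial equation false =?= false.
Occurs check fails: X1 occurs in times(d, X1); the equation X1 =?= times(d, X1) has no finite solution.

FAIL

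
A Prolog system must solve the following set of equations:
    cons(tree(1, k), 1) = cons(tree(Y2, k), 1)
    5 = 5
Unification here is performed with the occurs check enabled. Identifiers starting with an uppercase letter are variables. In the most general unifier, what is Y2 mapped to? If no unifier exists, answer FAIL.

1

Decompose cons/2: tree(1, k) = tree(Y2, k),  1 = 1.
Decompose tree/2: 1 = Y2,  k = k.
Bind Y2 := 1; no other remaining equation mentions Y2.
Delete trivial equation k = k.
Delete trivial equation 1 = 1.
Delete trivial equation 5 = 5.
MGU = { Y2 ↦ 1 }, so Y2 ↦ 1.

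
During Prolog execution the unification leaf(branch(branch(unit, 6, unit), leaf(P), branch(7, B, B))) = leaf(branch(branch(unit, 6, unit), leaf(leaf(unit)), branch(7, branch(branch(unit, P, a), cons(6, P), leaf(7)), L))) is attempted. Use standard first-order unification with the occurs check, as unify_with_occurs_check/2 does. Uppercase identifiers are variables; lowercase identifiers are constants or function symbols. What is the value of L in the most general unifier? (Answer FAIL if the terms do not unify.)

branch(branch(unit, leaf(unit), a), cons(6, leaf(unit)), leaf(7))

Decompose leaf/1: branch(branch(unit, 6, unit), leaf(P), branch(7, B, B)) = branch(branch(unit, 6, unit), leaf(leaf(unit)), branch(7, branch(branch(unit, P, a), cons(6, P), leaf(7)), L)).
Decompose branch/3: branch(unit, 6, unit) = branch(unit, 6, unit),  leaf(P) = leaf(leaf(unit)),  branch(7, B, B) = branch(7, branch(branch(unit, P, a), cons(6, P), leaf(7)), L).
Delete trivial equation branch(unit, 6, unit) = branch(unit, 6, unit).
Decompose leaf/1: P = leaf(unit).
Bind P := leaf(unit); substituting into the remaining equation gives: branch(7, B, B) = branch(7, branch(branch(unit, leaf(unit), a), cons(6, leaf(unit)), leaf(7)), L).
Decompose branch/3: 7 = 7,  B = branch(branch(unit, leaf(unit), a), cons(6, leaf(unit)), leaf(7)),  B = L.
Delete trivial equation 7 = 7.
Bind B := branch(branch(unit, leaf(unit), a), cons(6, leaf(unit)), leaf(7)); substituting into the remaining equation gives: branch(branch(unit, leaf(unit), a), cons(6, leaf(unit)), leaf(7)) = L.
Bind L := branch(branch(unit, leaf(unit), a), cons(6, leaf(unit)), leaf(7)).
MGU = { P = leaf(unit), B = branch(branch(unit, leaf(unit), a), cons(6, leaf(unit)), leaf(7)), L = branch(branch(unit, leaf(unit), a), cons(6, leaf(unit)), leaf(7)) }, so L = branch(branch(unit, leaf(unit), a), cons(6, leaf(unit)), leaf(7)).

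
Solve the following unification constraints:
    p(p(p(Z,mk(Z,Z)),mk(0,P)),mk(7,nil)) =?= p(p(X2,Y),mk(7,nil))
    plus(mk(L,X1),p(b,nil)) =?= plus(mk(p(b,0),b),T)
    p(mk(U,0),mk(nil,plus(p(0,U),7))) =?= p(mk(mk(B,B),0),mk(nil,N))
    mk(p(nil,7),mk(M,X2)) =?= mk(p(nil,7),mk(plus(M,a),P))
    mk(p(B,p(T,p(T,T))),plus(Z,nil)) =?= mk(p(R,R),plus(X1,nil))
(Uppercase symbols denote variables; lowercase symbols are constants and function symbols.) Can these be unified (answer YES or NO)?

Decompose p/2: p(p(Z,mk(Z,Z)),mk(0,P)) =?= p(X2,Y),  mk(7,nil) =?= mk(7,nil).
Decompose p/2: p(Z,mk(Z,Z)) =?= X2,  mk(0,P) =?= Y.
Bind X2 := p(Z,mk(Z,Z)); substituting into the one remaining equation that mentions X2 gives: mk(p(nil,7),mk(M,p(Z,mk(Z,Z)))) =?= mk(p(nil,7),mk(plus(M,a),P)).
Bind Y := mk(0,P); no other remaining equation mentions Y.
Delete trivial equation mk(7,nil) =?= mk(7,nil).
Decompose plus/2: mk(L,X1) =?= mk(p(b,0),b),  p(b,nil) =?= T.
Decompose mk/2: L =?= p(b,0),  X1 =?= b.
Bind L := p(b,0); no other remaining equation mentions L.
Bind X1 := b; substituting into the one remaining equation that mentions X1 gives: mk(p(B,p(T,p(T,T))),plus(Z,nil)) =?= mk(p(R,R),plus(b,nil)).
Bind T := p(b,nil); substituting into the one remaining equation that mentions T gives: mk(p(B,p(p(b,nil),p(p(b,nil),p(b,nil)))),plus(Z,nil)) =?= mk(p(R,R),plus(b,nil)).
Decompose p/2: mk(U,0) =?= mk(mk(B,B),0),  mk(nil,plus(p(0,U),7)) =?= mk(nil,N).
Decompose mk/2: U =?= mk(B,B),  0 =?= 0.
Bind U := mk(B,B); substituting into the one remaining equation that mentions U gives: mk(nil,plus(p(0,mk(B,B)),7)) =?= mk(nil,N).
Delete trivial equation 0 =?= 0.
Decompose mk/2: nil =?= nil,  plus(p(0,mk(B,B)),7) =?= N.
Delete trivial equation nil =?= nil.
Bind N := plus(p(0,mk(B,B)),7); no other remaining equation mentions N.
Decompose mk/2: p(nil,7) =?= p(nil,7),  mk(M,p(Z,mk(Z,Z))) =?= mk(plus(M,a),P).
Delete trivial equation p(nil,7) =?= p(nil,7).
Decompose mk/2: M =?= plus(M,a),  p(Z,mk(Z,Z)) =?= P.
Occurs check fails: M occurs in plus(M,a); the equation M =?= plus(M,a) has no finite solution.

NO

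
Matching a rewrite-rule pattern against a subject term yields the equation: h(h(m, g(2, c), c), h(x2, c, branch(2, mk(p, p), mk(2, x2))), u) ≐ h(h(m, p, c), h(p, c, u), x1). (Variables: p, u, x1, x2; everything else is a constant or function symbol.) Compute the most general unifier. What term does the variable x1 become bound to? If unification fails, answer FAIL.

branch(2, mk(g(2, c), g(2, c)), mk(2, g(2, c)))

Decompose h/3: h(m, g(2, c), c) ≐ h(m, p, c),  h(x2, c, branch(2, mk(p, p), mk(2, x2))) ≐ h(p, c, u),  u ≐ x1.
Decompose h/3: m ≐ m,  g(2, c) ≐ p,  c ≐ c.
Delete trivial equation m ≐ m.
Bind p := g(2, c); substituting into the one remaining equation that mentions p gives: h(x2, c, branch(2, mk(g(2, c), g(2, c)), mk(2, x2))) ≐ h(g(2, c), c, u).
Delete trivial equation c ≐ c.
Decompose h/3: x2 ≐ g(2, c),  c ≐ c,  branch(2, mk(g(2, c), g(2, c)), mk(2, x2)) ≐ u.
Bind x2 := g(2, c); substituting into the one remaining equation that mentions x2 gives: branch(2, mk(g(2, c), g(2, c)), mk(2, g(2, c))) ≐ u.
Delete trivial equation c ≐ c.
Bind u := branch(2, mk(g(2, c), g(2, c)), mk(2, g(2, c))); substituting into the remaining equation gives: branch(2, mk(g(2, c), g(2, c)), mk(2, g(2, c))) ≐ x1.
Bind x1 := branch(2, mk(g(2, c), g(2, c)), mk(2, g(2, c))).
MGU = { p ↦ g(2, c), x2 ↦ g(2, c), u ↦ branch(2, mk(g(2, c), g(2, c)), mk(2, g(2, c))), x1 ↦ branch(2, mk(g(2, c), g(2, c)), mk(2, g(2, c))) }, so x1 ↦ branch(2, mk(g(2, c), g(2, c)), mk(2, g(2, c))).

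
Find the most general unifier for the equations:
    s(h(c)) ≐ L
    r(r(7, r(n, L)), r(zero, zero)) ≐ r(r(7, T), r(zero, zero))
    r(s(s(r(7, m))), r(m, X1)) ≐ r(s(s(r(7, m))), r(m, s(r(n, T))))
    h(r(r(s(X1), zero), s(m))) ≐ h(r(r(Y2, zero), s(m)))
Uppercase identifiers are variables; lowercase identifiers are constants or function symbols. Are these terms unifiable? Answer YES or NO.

YES

Bind L := s(h(c)); substituting into the one remaining equation that mentions L gives: r(r(7, r(n, s(h(c)))), r(zero, zero)) ≐ r(r(7, T), r(zero, zero)).
Decompose r/2: r(7, r(n, s(h(c)))) ≐ r(7, T),  r(zero, zero) ≐ r(zero, zero).
Decompose r/2: 7 ≐ 7,  r(n, s(h(c))) ≐ T.
Delete trivial equation 7 ≐ 7.
Bind T := r(n, s(h(c))); substituting into the one remaining equation that mentions T gives: r(s(s(r(7, m))), r(m, X1)) ≐ r(s(s(r(7, m))), r(m, s(r(n, r(n, s(h(c))))))).
Delete trivial equation r(zero, zero) ≐ r(zero, zero).
Decompose r/2: s(s(r(7, m))) ≐ s(s(r(7, m))),  r(m, X1) ≐ r(m, s(r(n, r(n, s(h(c)))))).
Delete trivial equation s(s(r(7, m))) ≐ s(s(r(7, m))).
Decompose r/2: m ≐ m,  X1 ≐ s(r(n, r(n, s(h(c))))).
Delete trivial equation m ≐ m.
Bind X1 := s(r(n, r(n, s(h(c))))); substituting into the remaining equation gives: h(r(r(s(s(r(n, r(n, s(h(c)))))), zero), s(m))) ≐ h(r(r(Y2, zero), s(m))).
Decompose h/1: r(r(s(s(r(n, r(n, s(h(c)))))), zero), s(m)) ≐ r(r(Y2, zero), s(m)).
Decompose r/2: r(s(s(r(n, r(n, s(h(c)))))), zero) ≐ r(Y2, zero),  s(m) ≐ s(m).
Decompose r/2: s(s(r(n, r(n, s(h(c)))))) ≐ Y2,  zero ≐ zero.
Bind Y2 := s(s(r(n, r(n, s(h(c)))))); no other remaining equation mentions Y2.
Delete trivial equation zero ≐ zero.
Delete trivial equation s(m) ≐ s(m).
No equations remain and no clash or occurs-check failure arose, so a unifier exists.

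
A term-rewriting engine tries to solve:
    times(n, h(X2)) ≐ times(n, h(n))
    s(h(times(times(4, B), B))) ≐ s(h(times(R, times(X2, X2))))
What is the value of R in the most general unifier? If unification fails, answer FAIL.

times(4, times(n, n))

Decompose times/2: n ≐ n,  h(X2) ≐ h(n).
Delete trivial equation n ≐ n.
Decompose h/1: X2 ≐ n.
Bind X2 := n; substituting into the remaining equation gives: s(h(times(times(4, B), B))) ≐ s(h(times(R, times(n, n)))).
Decompose s/1: h(times(times(4, B), B)) ≐ h(times(R, times(n, n))).
Decompose h/1: times(times(4, B), B) ≐ times(R, times(n, n)).
Decompose times/2: times(4, B) ≐ R,  B ≐ times(n, n).
Bind R := times(4, B); no other remaining equation mentions R.
Bind B := times(n, n). Substituting into the earlier binding gives R := times(4, times(n, n)).
MGU = { X2 -> n, R -> times(4, times(n, n)), B -> times(n, n) }, so R -> times(4, times(n, n)).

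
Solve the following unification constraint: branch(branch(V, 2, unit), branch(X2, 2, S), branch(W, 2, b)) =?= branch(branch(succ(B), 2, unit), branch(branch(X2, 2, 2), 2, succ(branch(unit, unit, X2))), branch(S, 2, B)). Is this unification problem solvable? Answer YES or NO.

Decompose branch/3: branch(V, 2, unit) =?= branch(succ(B), 2, unit),  branch(X2, 2, S) =?= branch(branch(X2, 2, 2), 2, succ(branch(unit, unit, X2))),  branch(W, 2, b) =?= branch(S, 2, B).
Decompose branch/3: V =?= succ(B),  2 =?= 2,  unit =?= unit.
Bind V := succ(B); no other remaining equation mentions V.
Delete trivial equation 2 =?= 2.
Delete trivial equation unit =?= unit.
Decompose branch/3: X2 =?= branch(X2, 2, 2),  2 =?= 2,  S =?= succ(branch(unit, unit, X2)).
Occurs check fails: X2 occurs in branch(X2, 2, 2); the equation X2 =?= branch(X2, 2, 2) has no finite solution.

NO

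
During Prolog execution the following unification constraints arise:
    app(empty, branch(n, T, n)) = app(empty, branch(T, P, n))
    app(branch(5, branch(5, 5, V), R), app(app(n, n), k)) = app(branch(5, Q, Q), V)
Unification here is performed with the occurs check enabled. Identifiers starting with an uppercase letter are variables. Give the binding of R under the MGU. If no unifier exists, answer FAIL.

Decompose app/2: empty = empty,  branch(n, T, n) = branch(T, P, n).
Delete trivial equation empty = empty.
Decompose branch/3: n = T,  T = P,  n = n.
Bind T := n; substituting into the one remaining equation that mentions T gives: n = P.
Bind P := n; no other remaining equation mentions P.
Delete trivial equation n = n.
Decompose app/2: branch(5, branch(5, 5, V), R) = branch(5, Q, Q),  app(app(n, n), k) = V.
Decompose branch/3: 5 = 5,  branch(5, 5, V) = Q,  R = Q.
Delete trivial equation 5 = 5.
Bind Q := branch(5, 5, V); substituting into the one remaining equation that mentions Q gives: R = branch(5, 5, V).
Bind R := branch(5, 5, V); no other remaining equation mentions R.
Bind V := app(app(n, n), k). Substituting into the earlier bindings gives Q := branch(5, 5, app(app(n, n), k)), R := branch(5, 5, app(app(n, n), k)).
MGU = { T = n, P = n, Q = branch(5, 5, app(app(n, n), k)), R = branch(5, 5, app(app(n, n), k)), V = app(app(n, n), k) }, so R = branch(5, 5, app(app(n, n), k)).

branch(5, 5, app(app(n, n), k))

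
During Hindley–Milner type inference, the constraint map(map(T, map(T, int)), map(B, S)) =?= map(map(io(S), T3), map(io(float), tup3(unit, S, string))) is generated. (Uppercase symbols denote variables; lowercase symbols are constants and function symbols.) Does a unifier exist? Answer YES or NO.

NO

Decompose map/2: map(T, map(T, int)) =?= map(io(S), T3),  map(B, S) =?= map(io(float), tup3(unit, S, string)).
Decompose map/2: T =?= io(S),  map(T, int) =?= T3.
Bind T := io(S); substituting into the one remaining equation that mentions T gives: map(io(S), int) =?= T3.
Bind T3 := map(io(S), int); no other remaining equation mentions T3.
Decompose map/2: B =?= io(float),  S =?= tup3(unit, S, string).
Bind B := io(float); no other remaining equation mentions B.
Occurs check fails: S occurs in tup3(unit, S, string); the equation S =?= tup3(unit, S, string) has no finite solution.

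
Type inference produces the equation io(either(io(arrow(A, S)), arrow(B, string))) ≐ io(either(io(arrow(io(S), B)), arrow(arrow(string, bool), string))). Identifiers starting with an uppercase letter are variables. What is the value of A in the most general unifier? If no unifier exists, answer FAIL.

Decompose io/1: either(io(arrow(A, S)), arrow(B, string)) ≐ either(io(arrow(io(S), B)), arrow(arrow(string, bool), string)).
Decompose either/2: io(arrow(A, S)) ≐ io(arrow(io(S), B)),  arrow(B, string) ≐ arrow(arrow(string, bool), string).
Decompose io/1: arrow(A, S) ≐ arrow(io(S), B).
Decompose arrow/2: A ≐ io(S),  S ≐ B.
Bind A := io(S); no other remaining equation mentions A.
Bind S := B; no other remaining equation mentions S. Substituting into the earlier binding gives A := io(B).
Decompose arrow/2: B ≐ arrow(string, bool),  string ≐ string.
Bind B := arrow(string, bool); no other remaining equation mentions B. Substituting into the earlier bindings gives A := io(arrow(string, bool)), S := arrow(string, bool).
Delete trivial equation string ≐ string.
MGU = { A := io(arrow(string, bool)), S := arrow(string, bool), B := arrow(string, bool) }, so A := io(arrow(string, bool)).

io(arrow(string, bool))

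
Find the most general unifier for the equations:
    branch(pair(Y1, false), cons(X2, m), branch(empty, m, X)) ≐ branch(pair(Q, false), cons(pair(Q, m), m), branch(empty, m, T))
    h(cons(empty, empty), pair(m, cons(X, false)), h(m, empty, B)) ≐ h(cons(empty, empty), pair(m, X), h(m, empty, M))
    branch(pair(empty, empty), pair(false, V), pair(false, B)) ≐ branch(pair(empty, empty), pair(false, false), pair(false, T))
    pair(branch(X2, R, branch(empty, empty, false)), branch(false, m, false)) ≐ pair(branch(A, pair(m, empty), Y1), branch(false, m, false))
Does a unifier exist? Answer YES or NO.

Decompose branch/3: pair(Y1, false) ≐ pair(Q, false),  cons(X2, m) ≐ cons(pair(Q, m), m),  branch(empty, m, X) ≐ branch(empty, m, T).
Decompose pair/2: Y1 ≐ Q,  false ≐ false.
Bind Y1 := Q; substituting into the one remaining equation that mentions Y1 gives: pair(branch(X2, R, branch(empty, empty, false)), branch(false, m, false)) ≐ pair(branch(A, pair(m, empty), Q), branch(false, m, false)).
Delete trivial equation false ≐ false.
Decompose cons/2: X2 ≐ pair(Q, m),  m ≐ m.
Bind X2 := pair(Q, m); substituting into the one remaining equation that mentions X2 gives: pair(branch(pair(Q, m), R, branch(empty, empty, false)), branch(false, m, false)) ≐ pair(branch(A, pair(m, empty), Q), branch(false, m, false)).
Delete trivial equation m ≐ m.
Decompose branch/3: empty ≐ empty,  m ≐ m,  X ≐ T.
Delete trivial equation empty ≐ empty.
Delete trivial equation m ≐ m.
Bind X := T; substituting into the one remaining equation that mentions X gives: h(cons(empty, empty), pair(m, cons(T, false)), h(m, empty, B)) ≐ h(cons(empty, empty), pair(m, T), h(m, empty, M)).
Decompose h/3: cons(empty, empty) ≐ cons(empty, empty),  pair(m, cons(T, false)) ≐ pair(m, T),  h(m, empty, B) ≐ h(m, empty, M).
Delete trivial equation cons(empty, empty) ≐ cons(empty, empty).
Decompose pair/2: m ≐ m,  cons(T, false) ≐ T.
Delete trivial equation m ≐ m.
Occurs check fails: T occurs in cons(T, false); the equation T ≐ cons(T, false) has no finite solution.

NO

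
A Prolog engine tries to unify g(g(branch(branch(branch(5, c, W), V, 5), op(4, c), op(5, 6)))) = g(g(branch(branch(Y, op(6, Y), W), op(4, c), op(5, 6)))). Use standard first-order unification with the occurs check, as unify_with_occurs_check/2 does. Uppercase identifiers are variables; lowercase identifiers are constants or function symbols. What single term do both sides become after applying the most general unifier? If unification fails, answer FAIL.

Decompose g/1: g(branch(branch(branch(5, c, W), V, 5), op(4, c), op(5, 6))) = g(branch(branch(Y, op(6, Y), W), op(4, c), op(5, 6))).
Decompose g/1: branch(branch(branch(5, c, W), V, 5), op(4, c), op(5, 6)) = branch(branch(Y, op(6, Y), W), op(4, c), op(5, 6)).
Decompose branch/3: branch(branch(5, c, W), V, 5) = branch(Y, op(6, Y), W),  op(4, c) = op(4, c),  op(5, 6) = op(5, 6).
Decompose branch/3: branch(5, c, W) = Y,  V = op(6, Y),  5 = W.
Bind Y := branch(5, c, W); substituting into the one remaining equation that mentions Y gives: V = op(6, branch(5, c, W)).
Bind V := op(6, branch(5, c, W)); no other remaining equation mentions V.
Bind W := 5; no other remaining equation mentions W. Substituting into the earlier bindings gives Y := branch(5, c, 5), V := op(6, branch(5, c, 5)).
Delete trivial equation op(4, c) = op(4, c).
Delete trivial equation op(5, 6) = op(5, 6).
Applying the MGU to either side gives g(g(branch(branch(branch(5, c, 5), op(6, branch(5, c, 5)), 5), op(4, c), op(5, 6)))).

g(g(branch(branch(branch(5, c, 5), op(6, branch(5, c, 5)), 5), op(4, c), op(5, 6))))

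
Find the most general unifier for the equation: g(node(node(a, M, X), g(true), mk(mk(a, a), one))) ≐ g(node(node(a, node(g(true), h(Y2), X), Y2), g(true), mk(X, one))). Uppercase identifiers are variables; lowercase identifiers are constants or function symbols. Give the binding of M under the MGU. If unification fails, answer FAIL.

node(g(true), h(mk(a, a)), mk(a, a))

Decompose g/1: node(node(a, M, X), g(true), mk(mk(a, a), one)) ≐ node(node(a, node(g(true), h(Y2), X), Y2), g(true), mk(X, one)).
Decompose node/3: node(a, M, X) ≐ node(a, node(g(true), h(Y2), X), Y2),  g(true) ≐ g(true),  mk(mk(a, a), one) ≐ mk(X, one).
Decompose node/3: a ≐ a,  M ≐ node(g(true), h(Y2), X),  X ≐ Y2.
Delete trivial equation a ≐ a.
Bind M := node(g(true), h(Y2), X); no other remaining equation mentions M.
Bind X := Y2; substituting into the one remaining equation that mentions X gives: mk(mk(a, a), one) ≐ mk(Y2, one). Substituting into the earlier binding gives M := node(g(true), h(Y2), Y2).
Delete trivial equation g(true) ≐ g(true).
Decompose mk/2: mk(a, a) ≐ Y2,  one ≐ one.
Bind Y2 := mk(a, a); no other remaining equation mentions Y2. Substituting into the earlier bindings gives M := node(g(true), h(mk(a, a)), mk(a, a)), X := mk(a, a).
Delete trivial equation one ≐ one.
MGU = { M ↦ node(g(true), h(mk(a, a)), mk(a, a)), X ↦ mk(a, a), Y2 ↦ mk(a, a) }, so M ↦ node(g(true), h(mk(a, a)), mk(a, a)).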